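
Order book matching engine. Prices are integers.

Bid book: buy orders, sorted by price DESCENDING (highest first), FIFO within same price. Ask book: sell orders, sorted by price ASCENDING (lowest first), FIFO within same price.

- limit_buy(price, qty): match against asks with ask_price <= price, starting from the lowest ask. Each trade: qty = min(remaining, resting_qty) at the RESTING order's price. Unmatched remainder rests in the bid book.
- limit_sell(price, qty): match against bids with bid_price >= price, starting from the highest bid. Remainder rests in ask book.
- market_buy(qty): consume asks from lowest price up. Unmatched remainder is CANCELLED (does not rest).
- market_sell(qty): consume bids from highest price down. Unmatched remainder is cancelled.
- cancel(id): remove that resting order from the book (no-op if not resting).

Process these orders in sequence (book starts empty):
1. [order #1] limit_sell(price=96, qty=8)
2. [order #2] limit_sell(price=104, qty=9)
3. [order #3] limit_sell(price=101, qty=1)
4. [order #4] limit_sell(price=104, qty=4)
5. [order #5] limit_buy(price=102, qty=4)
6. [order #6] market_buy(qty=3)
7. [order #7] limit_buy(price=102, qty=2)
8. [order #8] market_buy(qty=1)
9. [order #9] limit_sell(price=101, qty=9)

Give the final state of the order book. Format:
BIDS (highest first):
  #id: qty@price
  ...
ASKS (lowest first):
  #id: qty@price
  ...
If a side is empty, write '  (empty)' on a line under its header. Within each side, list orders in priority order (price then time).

After op 1 [order #1] limit_sell(price=96, qty=8): fills=none; bids=[-] asks=[#1:8@96]
After op 2 [order #2] limit_sell(price=104, qty=9): fills=none; bids=[-] asks=[#1:8@96 #2:9@104]
After op 3 [order #3] limit_sell(price=101, qty=1): fills=none; bids=[-] asks=[#1:8@96 #3:1@101 #2:9@104]
After op 4 [order #4] limit_sell(price=104, qty=4): fills=none; bids=[-] asks=[#1:8@96 #3:1@101 #2:9@104 #4:4@104]
After op 5 [order #5] limit_buy(price=102, qty=4): fills=#5x#1:4@96; bids=[-] asks=[#1:4@96 #3:1@101 #2:9@104 #4:4@104]
After op 6 [order #6] market_buy(qty=3): fills=#6x#1:3@96; bids=[-] asks=[#1:1@96 #3:1@101 #2:9@104 #4:4@104]
After op 7 [order #7] limit_buy(price=102, qty=2): fills=#7x#1:1@96 #7x#3:1@101; bids=[-] asks=[#2:9@104 #4:4@104]
After op 8 [order #8] market_buy(qty=1): fills=#8x#2:1@104; bids=[-] asks=[#2:8@104 #4:4@104]
After op 9 [order #9] limit_sell(price=101, qty=9): fills=none; bids=[-] asks=[#9:9@101 #2:8@104 #4:4@104]

Answer: BIDS (highest first):
  (empty)
ASKS (lowest first):
  #9: 9@101
  #2: 8@104
  #4: 4@104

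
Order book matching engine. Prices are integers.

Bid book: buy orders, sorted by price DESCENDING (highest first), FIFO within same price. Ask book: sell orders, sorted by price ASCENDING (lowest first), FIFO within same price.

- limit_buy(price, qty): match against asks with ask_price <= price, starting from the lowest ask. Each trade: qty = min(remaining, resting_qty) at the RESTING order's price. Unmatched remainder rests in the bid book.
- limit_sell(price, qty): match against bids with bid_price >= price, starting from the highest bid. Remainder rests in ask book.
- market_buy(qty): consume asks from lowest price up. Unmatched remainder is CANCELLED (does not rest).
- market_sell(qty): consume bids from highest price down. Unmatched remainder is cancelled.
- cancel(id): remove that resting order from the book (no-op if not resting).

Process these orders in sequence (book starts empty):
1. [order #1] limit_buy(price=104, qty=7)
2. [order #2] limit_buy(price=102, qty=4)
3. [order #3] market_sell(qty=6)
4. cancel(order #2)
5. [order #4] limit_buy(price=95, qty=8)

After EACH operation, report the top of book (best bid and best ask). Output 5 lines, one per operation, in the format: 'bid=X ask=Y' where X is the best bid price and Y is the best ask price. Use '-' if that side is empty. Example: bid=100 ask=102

Answer: bid=104 ask=-
bid=104 ask=-
bid=104 ask=-
bid=104 ask=-
bid=104 ask=-

Derivation:
After op 1 [order #1] limit_buy(price=104, qty=7): fills=none; bids=[#1:7@104] asks=[-]
After op 2 [order #2] limit_buy(price=102, qty=4): fills=none; bids=[#1:7@104 #2:4@102] asks=[-]
After op 3 [order #3] market_sell(qty=6): fills=#1x#3:6@104; bids=[#1:1@104 #2:4@102] asks=[-]
After op 4 cancel(order #2): fills=none; bids=[#1:1@104] asks=[-]
After op 5 [order #4] limit_buy(price=95, qty=8): fills=none; bids=[#1:1@104 #4:8@95] asks=[-]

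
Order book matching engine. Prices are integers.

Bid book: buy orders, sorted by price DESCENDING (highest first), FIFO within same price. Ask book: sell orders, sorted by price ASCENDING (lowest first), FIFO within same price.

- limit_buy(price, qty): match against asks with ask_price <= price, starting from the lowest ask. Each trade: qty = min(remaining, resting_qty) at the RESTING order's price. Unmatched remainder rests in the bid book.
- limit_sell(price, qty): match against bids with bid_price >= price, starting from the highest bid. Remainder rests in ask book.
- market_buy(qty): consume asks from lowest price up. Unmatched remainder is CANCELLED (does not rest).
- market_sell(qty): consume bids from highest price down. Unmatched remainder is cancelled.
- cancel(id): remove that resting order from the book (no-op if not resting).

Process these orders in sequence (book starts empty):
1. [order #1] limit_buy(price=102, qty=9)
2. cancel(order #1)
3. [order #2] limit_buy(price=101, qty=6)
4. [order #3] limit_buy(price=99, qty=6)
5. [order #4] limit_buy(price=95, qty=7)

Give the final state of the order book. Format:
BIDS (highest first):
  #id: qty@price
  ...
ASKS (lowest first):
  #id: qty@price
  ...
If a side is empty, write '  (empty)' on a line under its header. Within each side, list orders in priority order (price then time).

Answer: BIDS (highest first):
  #2: 6@101
  #3: 6@99
  #4: 7@95
ASKS (lowest first):
  (empty)

Derivation:
After op 1 [order #1] limit_buy(price=102, qty=9): fills=none; bids=[#1:9@102] asks=[-]
After op 2 cancel(order #1): fills=none; bids=[-] asks=[-]
After op 3 [order #2] limit_buy(price=101, qty=6): fills=none; bids=[#2:6@101] asks=[-]
After op 4 [order #3] limit_buy(price=99, qty=6): fills=none; bids=[#2:6@101 #3:6@99] asks=[-]
After op 5 [order #4] limit_buy(price=95, qty=7): fills=none; bids=[#2:6@101 #3:6@99 #4:7@95] asks=[-]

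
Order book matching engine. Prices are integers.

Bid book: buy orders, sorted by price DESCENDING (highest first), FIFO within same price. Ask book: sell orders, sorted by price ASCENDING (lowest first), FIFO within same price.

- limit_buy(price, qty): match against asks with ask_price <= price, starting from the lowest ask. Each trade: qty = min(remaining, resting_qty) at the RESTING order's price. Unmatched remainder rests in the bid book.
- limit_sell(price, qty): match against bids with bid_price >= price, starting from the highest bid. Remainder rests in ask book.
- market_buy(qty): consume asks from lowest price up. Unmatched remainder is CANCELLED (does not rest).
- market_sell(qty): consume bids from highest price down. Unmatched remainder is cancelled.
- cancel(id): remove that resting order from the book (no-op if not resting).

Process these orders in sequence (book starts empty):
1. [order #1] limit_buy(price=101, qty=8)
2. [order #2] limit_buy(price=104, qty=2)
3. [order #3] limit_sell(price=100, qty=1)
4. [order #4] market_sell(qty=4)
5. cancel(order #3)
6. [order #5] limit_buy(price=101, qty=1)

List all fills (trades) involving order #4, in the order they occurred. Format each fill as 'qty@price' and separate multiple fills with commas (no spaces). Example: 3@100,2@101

After op 1 [order #1] limit_buy(price=101, qty=8): fills=none; bids=[#1:8@101] asks=[-]
After op 2 [order #2] limit_buy(price=104, qty=2): fills=none; bids=[#2:2@104 #1:8@101] asks=[-]
After op 3 [order #3] limit_sell(price=100, qty=1): fills=#2x#3:1@104; bids=[#2:1@104 #1:8@101] asks=[-]
After op 4 [order #4] market_sell(qty=4): fills=#2x#4:1@104 #1x#4:3@101; bids=[#1:5@101] asks=[-]
After op 5 cancel(order #3): fills=none; bids=[#1:5@101] asks=[-]
After op 6 [order #5] limit_buy(price=101, qty=1): fills=none; bids=[#1:5@101 #5:1@101] asks=[-]

Answer: 1@104,3@101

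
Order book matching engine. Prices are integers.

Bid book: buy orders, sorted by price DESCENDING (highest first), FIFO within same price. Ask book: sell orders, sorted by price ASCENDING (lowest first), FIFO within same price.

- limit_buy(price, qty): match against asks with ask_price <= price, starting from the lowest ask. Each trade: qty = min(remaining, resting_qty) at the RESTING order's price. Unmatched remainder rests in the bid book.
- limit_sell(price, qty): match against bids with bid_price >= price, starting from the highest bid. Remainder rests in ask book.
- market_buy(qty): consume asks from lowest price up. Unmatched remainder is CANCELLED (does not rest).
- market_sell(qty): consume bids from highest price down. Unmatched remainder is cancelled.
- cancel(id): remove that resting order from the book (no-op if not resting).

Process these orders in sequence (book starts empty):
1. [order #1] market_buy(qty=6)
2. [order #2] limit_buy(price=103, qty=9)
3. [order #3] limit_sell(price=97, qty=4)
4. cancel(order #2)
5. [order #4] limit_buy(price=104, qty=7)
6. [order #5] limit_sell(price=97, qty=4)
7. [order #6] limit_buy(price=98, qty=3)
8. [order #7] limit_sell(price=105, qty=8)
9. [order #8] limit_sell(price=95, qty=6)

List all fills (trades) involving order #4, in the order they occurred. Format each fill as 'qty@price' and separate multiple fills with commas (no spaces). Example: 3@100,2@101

After op 1 [order #1] market_buy(qty=6): fills=none; bids=[-] asks=[-]
After op 2 [order #2] limit_buy(price=103, qty=9): fills=none; bids=[#2:9@103] asks=[-]
After op 3 [order #3] limit_sell(price=97, qty=4): fills=#2x#3:4@103; bids=[#2:5@103] asks=[-]
After op 4 cancel(order #2): fills=none; bids=[-] asks=[-]
After op 5 [order #4] limit_buy(price=104, qty=7): fills=none; bids=[#4:7@104] asks=[-]
After op 6 [order #5] limit_sell(price=97, qty=4): fills=#4x#5:4@104; bids=[#4:3@104] asks=[-]
After op 7 [order #6] limit_buy(price=98, qty=3): fills=none; bids=[#4:3@104 #6:3@98] asks=[-]
After op 8 [order #7] limit_sell(price=105, qty=8): fills=none; bids=[#4:3@104 #6:3@98] asks=[#7:8@105]
After op 9 [order #8] limit_sell(price=95, qty=6): fills=#4x#8:3@104 #6x#8:3@98; bids=[-] asks=[#7:8@105]

Answer: 4@104,3@104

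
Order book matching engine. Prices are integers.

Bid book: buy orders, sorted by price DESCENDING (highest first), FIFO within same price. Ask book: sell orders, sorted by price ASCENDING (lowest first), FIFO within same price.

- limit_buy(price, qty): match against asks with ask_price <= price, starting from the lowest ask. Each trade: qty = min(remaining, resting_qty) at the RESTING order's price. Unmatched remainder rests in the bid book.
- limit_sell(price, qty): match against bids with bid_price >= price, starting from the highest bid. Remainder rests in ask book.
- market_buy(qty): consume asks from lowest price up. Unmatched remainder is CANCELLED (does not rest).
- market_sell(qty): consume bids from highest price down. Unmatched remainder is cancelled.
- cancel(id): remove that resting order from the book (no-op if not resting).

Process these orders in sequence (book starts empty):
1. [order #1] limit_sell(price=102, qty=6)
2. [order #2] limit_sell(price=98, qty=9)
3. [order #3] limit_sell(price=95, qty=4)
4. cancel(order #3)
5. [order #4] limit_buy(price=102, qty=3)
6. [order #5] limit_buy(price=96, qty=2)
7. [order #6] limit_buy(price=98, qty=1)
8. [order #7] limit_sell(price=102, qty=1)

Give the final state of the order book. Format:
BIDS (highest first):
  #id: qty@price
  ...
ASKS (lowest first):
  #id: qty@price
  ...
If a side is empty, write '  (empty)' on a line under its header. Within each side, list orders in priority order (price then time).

Answer: BIDS (highest first):
  #5: 2@96
ASKS (lowest first):
  #2: 5@98
  #1: 6@102
  #7: 1@102

Derivation:
After op 1 [order #1] limit_sell(price=102, qty=6): fills=none; bids=[-] asks=[#1:6@102]
After op 2 [order #2] limit_sell(price=98, qty=9): fills=none; bids=[-] asks=[#2:9@98 #1:6@102]
After op 3 [order #3] limit_sell(price=95, qty=4): fills=none; bids=[-] asks=[#3:4@95 #2:9@98 #1:6@102]
After op 4 cancel(order #3): fills=none; bids=[-] asks=[#2:9@98 #1:6@102]
After op 5 [order #4] limit_buy(price=102, qty=3): fills=#4x#2:3@98; bids=[-] asks=[#2:6@98 #1:6@102]
After op 6 [order #5] limit_buy(price=96, qty=2): fills=none; bids=[#5:2@96] asks=[#2:6@98 #1:6@102]
After op 7 [order #6] limit_buy(price=98, qty=1): fills=#6x#2:1@98; bids=[#5:2@96] asks=[#2:5@98 #1:6@102]
After op 8 [order #7] limit_sell(price=102, qty=1): fills=none; bids=[#5:2@96] asks=[#2:5@98 #1:6@102 #7:1@102]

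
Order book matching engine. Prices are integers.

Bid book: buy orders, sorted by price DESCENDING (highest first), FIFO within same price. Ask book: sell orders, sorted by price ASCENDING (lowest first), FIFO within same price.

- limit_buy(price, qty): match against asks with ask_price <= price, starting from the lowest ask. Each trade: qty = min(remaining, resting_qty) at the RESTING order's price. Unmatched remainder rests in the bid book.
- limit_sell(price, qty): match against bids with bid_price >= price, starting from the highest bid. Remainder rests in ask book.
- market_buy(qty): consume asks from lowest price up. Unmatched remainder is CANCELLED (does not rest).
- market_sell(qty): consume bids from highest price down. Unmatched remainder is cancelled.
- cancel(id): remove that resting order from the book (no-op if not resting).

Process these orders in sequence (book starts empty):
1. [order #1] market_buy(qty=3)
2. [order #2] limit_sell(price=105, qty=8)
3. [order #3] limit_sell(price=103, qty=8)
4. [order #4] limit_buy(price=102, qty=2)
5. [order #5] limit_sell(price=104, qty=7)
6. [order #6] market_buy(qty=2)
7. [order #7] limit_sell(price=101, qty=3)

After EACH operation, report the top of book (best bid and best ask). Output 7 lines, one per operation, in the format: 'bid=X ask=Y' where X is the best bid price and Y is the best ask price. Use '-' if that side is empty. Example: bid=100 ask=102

After op 1 [order #1] market_buy(qty=3): fills=none; bids=[-] asks=[-]
After op 2 [order #2] limit_sell(price=105, qty=8): fills=none; bids=[-] asks=[#2:8@105]
After op 3 [order #3] limit_sell(price=103, qty=8): fills=none; bids=[-] asks=[#3:8@103 #2:8@105]
After op 4 [order #4] limit_buy(price=102, qty=2): fills=none; bids=[#4:2@102] asks=[#3:8@103 #2:8@105]
After op 5 [order #5] limit_sell(price=104, qty=7): fills=none; bids=[#4:2@102] asks=[#3:8@103 #5:7@104 #2:8@105]
After op 6 [order #6] market_buy(qty=2): fills=#6x#3:2@103; bids=[#4:2@102] asks=[#3:6@103 #5:7@104 #2:8@105]
After op 7 [order #7] limit_sell(price=101, qty=3): fills=#4x#7:2@102; bids=[-] asks=[#7:1@101 #3:6@103 #5:7@104 #2:8@105]

Answer: bid=- ask=-
bid=- ask=105
bid=- ask=103
bid=102 ask=103
bid=102 ask=103
bid=102 ask=103
bid=- ask=101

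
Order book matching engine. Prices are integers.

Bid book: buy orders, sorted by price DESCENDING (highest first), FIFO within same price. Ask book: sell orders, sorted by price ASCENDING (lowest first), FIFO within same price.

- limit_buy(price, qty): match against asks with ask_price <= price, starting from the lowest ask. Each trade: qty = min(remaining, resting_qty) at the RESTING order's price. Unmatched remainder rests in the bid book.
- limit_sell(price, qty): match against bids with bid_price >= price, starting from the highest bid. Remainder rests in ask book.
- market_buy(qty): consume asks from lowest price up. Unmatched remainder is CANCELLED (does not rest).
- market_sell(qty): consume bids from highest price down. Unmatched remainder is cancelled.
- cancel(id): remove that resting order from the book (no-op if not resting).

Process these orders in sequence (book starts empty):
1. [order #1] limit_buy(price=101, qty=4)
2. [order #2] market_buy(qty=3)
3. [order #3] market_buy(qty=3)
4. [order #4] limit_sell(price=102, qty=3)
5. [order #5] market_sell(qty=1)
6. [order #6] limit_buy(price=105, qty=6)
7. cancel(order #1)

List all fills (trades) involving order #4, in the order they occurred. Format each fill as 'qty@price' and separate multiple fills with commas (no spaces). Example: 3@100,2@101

After op 1 [order #1] limit_buy(price=101, qty=4): fills=none; bids=[#1:4@101] asks=[-]
After op 2 [order #2] market_buy(qty=3): fills=none; bids=[#1:4@101] asks=[-]
After op 3 [order #3] market_buy(qty=3): fills=none; bids=[#1:4@101] asks=[-]
After op 4 [order #4] limit_sell(price=102, qty=3): fills=none; bids=[#1:4@101] asks=[#4:3@102]
After op 5 [order #5] market_sell(qty=1): fills=#1x#5:1@101; bids=[#1:3@101] asks=[#4:3@102]
After op 6 [order #6] limit_buy(price=105, qty=6): fills=#6x#4:3@102; bids=[#6:3@105 #1:3@101] asks=[-]
After op 7 cancel(order #1): fills=none; bids=[#6:3@105] asks=[-]

Answer: 3@102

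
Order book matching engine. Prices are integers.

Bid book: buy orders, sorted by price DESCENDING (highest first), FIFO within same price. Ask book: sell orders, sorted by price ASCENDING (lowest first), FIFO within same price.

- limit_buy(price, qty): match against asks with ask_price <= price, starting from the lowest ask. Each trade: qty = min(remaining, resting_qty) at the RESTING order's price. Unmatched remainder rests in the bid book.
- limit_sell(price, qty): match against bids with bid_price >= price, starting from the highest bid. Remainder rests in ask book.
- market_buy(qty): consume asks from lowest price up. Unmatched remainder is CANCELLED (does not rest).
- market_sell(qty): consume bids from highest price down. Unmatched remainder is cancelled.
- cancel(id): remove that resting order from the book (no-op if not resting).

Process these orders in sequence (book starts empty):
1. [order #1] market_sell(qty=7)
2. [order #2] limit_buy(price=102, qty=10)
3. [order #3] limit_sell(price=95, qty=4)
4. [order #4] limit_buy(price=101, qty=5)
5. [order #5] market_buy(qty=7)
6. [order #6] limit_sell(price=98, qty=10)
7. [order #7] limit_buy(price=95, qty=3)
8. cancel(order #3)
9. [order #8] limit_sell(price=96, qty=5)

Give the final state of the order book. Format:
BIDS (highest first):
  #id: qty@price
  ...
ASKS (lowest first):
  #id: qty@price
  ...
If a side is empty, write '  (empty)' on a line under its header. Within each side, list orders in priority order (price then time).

After op 1 [order #1] market_sell(qty=7): fills=none; bids=[-] asks=[-]
After op 2 [order #2] limit_buy(price=102, qty=10): fills=none; bids=[#2:10@102] asks=[-]
After op 3 [order #3] limit_sell(price=95, qty=4): fills=#2x#3:4@102; bids=[#2:6@102] asks=[-]
After op 4 [order #4] limit_buy(price=101, qty=5): fills=none; bids=[#2:6@102 #4:5@101] asks=[-]
After op 5 [order #5] market_buy(qty=7): fills=none; bids=[#2:6@102 #4:5@101] asks=[-]
After op 6 [order #6] limit_sell(price=98, qty=10): fills=#2x#6:6@102 #4x#6:4@101; bids=[#4:1@101] asks=[-]
After op 7 [order #7] limit_buy(price=95, qty=3): fills=none; bids=[#4:1@101 #7:3@95] asks=[-]
After op 8 cancel(order #3): fills=none; bids=[#4:1@101 #7:3@95] asks=[-]
After op 9 [order #8] limit_sell(price=96, qty=5): fills=#4x#8:1@101; bids=[#7:3@95] asks=[#8:4@96]

Answer: BIDS (highest first):
  #7: 3@95
ASKS (lowest first):
  #8: 4@96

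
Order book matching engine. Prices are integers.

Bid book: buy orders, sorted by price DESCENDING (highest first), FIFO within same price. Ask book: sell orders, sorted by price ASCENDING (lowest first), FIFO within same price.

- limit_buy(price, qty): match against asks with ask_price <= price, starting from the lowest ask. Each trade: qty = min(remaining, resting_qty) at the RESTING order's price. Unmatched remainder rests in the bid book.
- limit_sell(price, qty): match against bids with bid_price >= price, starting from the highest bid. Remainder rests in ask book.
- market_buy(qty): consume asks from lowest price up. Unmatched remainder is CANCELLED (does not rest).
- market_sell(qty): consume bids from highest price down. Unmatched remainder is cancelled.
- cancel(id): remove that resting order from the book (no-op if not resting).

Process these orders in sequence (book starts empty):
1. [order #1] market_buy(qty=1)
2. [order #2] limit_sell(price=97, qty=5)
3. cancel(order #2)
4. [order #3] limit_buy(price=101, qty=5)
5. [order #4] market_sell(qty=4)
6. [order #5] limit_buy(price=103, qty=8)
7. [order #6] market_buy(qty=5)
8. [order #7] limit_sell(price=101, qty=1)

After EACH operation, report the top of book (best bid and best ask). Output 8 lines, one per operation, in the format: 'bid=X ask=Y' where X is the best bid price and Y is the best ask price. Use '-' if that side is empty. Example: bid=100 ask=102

Answer: bid=- ask=-
bid=- ask=97
bid=- ask=-
bid=101 ask=-
bid=101 ask=-
bid=103 ask=-
bid=103 ask=-
bid=103 ask=-

Derivation:
After op 1 [order #1] market_buy(qty=1): fills=none; bids=[-] asks=[-]
After op 2 [order #2] limit_sell(price=97, qty=5): fills=none; bids=[-] asks=[#2:5@97]
After op 3 cancel(order #2): fills=none; bids=[-] asks=[-]
After op 4 [order #3] limit_buy(price=101, qty=5): fills=none; bids=[#3:5@101] asks=[-]
After op 5 [order #4] market_sell(qty=4): fills=#3x#4:4@101; bids=[#3:1@101] asks=[-]
After op 6 [order #5] limit_buy(price=103, qty=8): fills=none; bids=[#5:8@103 #3:1@101] asks=[-]
After op 7 [order #6] market_buy(qty=5): fills=none; bids=[#5:8@103 #3:1@101] asks=[-]
After op 8 [order #7] limit_sell(price=101, qty=1): fills=#5x#7:1@103; bids=[#5:7@103 #3:1@101] asks=[-]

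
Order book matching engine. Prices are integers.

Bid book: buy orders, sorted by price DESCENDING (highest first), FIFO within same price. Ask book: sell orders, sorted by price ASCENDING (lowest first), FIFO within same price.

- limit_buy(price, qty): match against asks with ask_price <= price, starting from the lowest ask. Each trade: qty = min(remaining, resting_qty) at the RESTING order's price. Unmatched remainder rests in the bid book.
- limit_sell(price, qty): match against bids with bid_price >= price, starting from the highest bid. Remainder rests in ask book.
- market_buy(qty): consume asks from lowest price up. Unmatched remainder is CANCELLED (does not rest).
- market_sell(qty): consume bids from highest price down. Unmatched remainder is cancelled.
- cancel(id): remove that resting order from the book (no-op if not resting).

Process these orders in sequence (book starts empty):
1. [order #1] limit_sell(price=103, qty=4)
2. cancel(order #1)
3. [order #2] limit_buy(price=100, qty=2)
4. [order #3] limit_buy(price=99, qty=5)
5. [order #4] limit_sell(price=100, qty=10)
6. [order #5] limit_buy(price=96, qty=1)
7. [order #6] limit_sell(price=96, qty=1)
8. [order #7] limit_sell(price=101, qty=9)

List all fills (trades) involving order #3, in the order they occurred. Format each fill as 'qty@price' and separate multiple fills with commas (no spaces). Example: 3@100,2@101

After op 1 [order #1] limit_sell(price=103, qty=4): fills=none; bids=[-] asks=[#1:4@103]
After op 2 cancel(order #1): fills=none; bids=[-] asks=[-]
After op 3 [order #2] limit_buy(price=100, qty=2): fills=none; bids=[#2:2@100] asks=[-]
After op 4 [order #3] limit_buy(price=99, qty=5): fills=none; bids=[#2:2@100 #3:5@99] asks=[-]
After op 5 [order #4] limit_sell(price=100, qty=10): fills=#2x#4:2@100; bids=[#3:5@99] asks=[#4:8@100]
After op 6 [order #5] limit_buy(price=96, qty=1): fills=none; bids=[#3:5@99 #5:1@96] asks=[#4:8@100]
After op 7 [order #6] limit_sell(price=96, qty=1): fills=#3x#6:1@99; bids=[#3:4@99 #5:1@96] asks=[#4:8@100]
After op 8 [order #7] limit_sell(price=101, qty=9): fills=none; bids=[#3:4@99 #5:1@96] asks=[#4:8@100 #7:9@101]

Answer: 1@99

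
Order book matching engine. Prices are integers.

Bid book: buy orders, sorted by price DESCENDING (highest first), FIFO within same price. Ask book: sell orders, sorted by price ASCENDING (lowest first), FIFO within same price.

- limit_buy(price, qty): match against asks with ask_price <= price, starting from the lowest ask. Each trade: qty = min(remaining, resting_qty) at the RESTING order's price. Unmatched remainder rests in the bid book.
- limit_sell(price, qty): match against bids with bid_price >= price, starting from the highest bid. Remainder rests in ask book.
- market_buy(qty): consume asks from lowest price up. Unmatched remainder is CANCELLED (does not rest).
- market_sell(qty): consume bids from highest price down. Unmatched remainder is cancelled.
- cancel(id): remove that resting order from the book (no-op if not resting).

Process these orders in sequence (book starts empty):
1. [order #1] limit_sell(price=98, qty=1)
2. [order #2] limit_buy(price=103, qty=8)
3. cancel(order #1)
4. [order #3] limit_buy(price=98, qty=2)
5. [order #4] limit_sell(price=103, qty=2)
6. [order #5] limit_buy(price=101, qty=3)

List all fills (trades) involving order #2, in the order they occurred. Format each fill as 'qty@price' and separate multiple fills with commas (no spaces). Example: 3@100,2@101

Answer: 1@98,2@103

Derivation:
After op 1 [order #1] limit_sell(price=98, qty=1): fills=none; bids=[-] asks=[#1:1@98]
After op 2 [order #2] limit_buy(price=103, qty=8): fills=#2x#1:1@98; bids=[#2:7@103] asks=[-]
After op 3 cancel(order #1): fills=none; bids=[#2:7@103] asks=[-]
After op 4 [order #3] limit_buy(price=98, qty=2): fills=none; bids=[#2:7@103 #3:2@98] asks=[-]
After op 5 [order #4] limit_sell(price=103, qty=2): fills=#2x#4:2@103; bids=[#2:5@103 #3:2@98] asks=[-]
After op 6 [order #5] limit_buy(price=101, qty=3): fills=none; bids=[#2:5@103 #5:3@101 #3:2@98] asks=[-]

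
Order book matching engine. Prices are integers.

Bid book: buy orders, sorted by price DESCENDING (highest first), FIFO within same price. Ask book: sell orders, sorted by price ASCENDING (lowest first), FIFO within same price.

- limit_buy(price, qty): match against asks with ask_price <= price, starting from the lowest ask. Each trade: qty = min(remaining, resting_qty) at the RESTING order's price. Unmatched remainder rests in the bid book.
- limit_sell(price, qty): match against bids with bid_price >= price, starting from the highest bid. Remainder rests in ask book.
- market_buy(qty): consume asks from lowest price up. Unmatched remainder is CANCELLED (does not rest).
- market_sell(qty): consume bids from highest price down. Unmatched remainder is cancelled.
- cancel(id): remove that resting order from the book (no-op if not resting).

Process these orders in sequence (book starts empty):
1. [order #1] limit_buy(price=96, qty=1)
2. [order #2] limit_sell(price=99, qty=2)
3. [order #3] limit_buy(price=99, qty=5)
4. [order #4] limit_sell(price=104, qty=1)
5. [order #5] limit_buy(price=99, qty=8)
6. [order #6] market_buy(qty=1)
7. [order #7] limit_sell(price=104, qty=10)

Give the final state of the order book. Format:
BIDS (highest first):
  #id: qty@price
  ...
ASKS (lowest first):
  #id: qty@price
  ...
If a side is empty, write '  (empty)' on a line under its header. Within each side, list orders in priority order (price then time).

After op 1 [order #1] limit_buy(price=96, qty=1): fills=none; bids=[#1:1@96] asks=[-]
After op 2 [order #2] limit_sell(price=99, qty=2): fills=none; bids=[#1:1@96] asks=[#2:2@99]
After op 3 [order #3] limit_buy(price=99, qty=5): fills=#3x#2:2@99; bids=[#3:3@99 #1:1@96] asks=[-]
After op 4 [order #4] limit_sell(price=104, qty=1): fills=none; bids=[#3:3@99 #1:1@96] asks=[#4:1@104]
After op 5 [order #5] limit_buy(price=99, qty=8): fills=none; bids=[#3:3@99 #5:8@99 #1:1@96] asks=[#4:1@104]
After op 6 [order #6] market_buy(qty=1): fills=#6x#4:1@104; bids=[#3:3@99 #5:8@99 #1:1@96] asks=[-]
After op 7 [order #7] limit_sell(price=104, qty=10): fills=none; bids=[#3:3@99 #5:8@99 #1:1@96] asks=[#7:10@104]

Answer: BIDS (highest first):
  #3: 3@99
  #5: 8@99
  #1: 1@96
ASKS (lowest first):
  #7: 10@104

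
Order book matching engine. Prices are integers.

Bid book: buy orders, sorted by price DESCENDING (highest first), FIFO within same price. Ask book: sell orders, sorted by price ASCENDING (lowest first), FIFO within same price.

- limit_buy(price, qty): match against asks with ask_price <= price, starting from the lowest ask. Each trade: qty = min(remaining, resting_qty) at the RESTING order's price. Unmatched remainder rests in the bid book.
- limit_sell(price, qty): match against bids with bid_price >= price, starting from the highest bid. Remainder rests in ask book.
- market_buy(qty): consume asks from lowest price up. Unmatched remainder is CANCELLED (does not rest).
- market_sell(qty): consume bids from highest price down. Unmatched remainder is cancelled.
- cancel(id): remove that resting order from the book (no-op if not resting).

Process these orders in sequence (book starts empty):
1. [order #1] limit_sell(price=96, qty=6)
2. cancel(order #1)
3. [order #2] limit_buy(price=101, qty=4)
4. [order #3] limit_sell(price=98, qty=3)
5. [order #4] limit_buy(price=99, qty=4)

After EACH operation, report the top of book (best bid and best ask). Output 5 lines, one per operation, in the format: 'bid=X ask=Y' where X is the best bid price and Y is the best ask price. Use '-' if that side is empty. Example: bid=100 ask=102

Answer: bid=- ask=96
bid=- ask=-
bid=101 ask=-
bid=101 ask=-
bid=101 ask=-

Derivation:
After op 1 [order #1] limit_sell(price=96, qty=6): fills=none; bids=[-] asks=[#1:6@96]
After op 2 cancel(order #1): fills=none; bids=[-] asks=[-]
After op 3 [order #2] limit_buy(price=101, qty=4): fills=none; bids=[#2:4@101] asks=[-]
After op 4 [order #3] limit_sell(price=98, qty=3): fills=#2x#3:3@101; bids=[#2:1@101] asks=[-]
After op 5 [order #4] limit_buy(price=99, qty=4): fills=none; bids=[#2:1@101 #4:4@99] asks=[-]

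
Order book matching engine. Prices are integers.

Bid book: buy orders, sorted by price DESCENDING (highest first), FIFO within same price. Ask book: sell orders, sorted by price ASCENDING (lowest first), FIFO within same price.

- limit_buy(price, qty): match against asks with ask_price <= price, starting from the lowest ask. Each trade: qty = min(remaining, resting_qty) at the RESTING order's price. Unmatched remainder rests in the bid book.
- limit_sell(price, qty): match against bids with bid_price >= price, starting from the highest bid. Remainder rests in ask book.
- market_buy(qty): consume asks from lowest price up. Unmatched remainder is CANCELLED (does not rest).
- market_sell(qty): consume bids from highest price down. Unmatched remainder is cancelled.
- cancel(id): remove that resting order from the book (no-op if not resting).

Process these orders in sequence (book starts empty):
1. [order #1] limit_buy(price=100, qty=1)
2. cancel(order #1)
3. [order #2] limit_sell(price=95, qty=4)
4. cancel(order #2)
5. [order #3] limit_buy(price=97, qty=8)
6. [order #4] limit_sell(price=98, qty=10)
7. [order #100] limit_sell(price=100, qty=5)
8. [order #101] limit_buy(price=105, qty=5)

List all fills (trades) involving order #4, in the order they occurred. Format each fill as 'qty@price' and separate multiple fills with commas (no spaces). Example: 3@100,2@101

Answer: 5@98

Derivation:
After op 1 [order #1] limit_buy(price=100, qty=1): fills=none; bids=[#1:1@100] asks=[-]
After op 2 cancel(order #1): fills=none; bids=[-] asks=[-]
After op 3 [order #2] limit_sell(price=95, qty=4): fills=none; bids=[-] asks=[#2:4@95]
After op 4 cancel(order #2): fills=none; bids=[-] asks=[-]
After op 5 [order #3] limit_buy(price=97, qty=8): fills=none; bids=[#3:8@97] asks=[-]
After op 6 [order #4] limit_sell(price=98, qty=10): fills=none; bids=[#3:8@97] asks=[#4:10@98]
After op 7 [order #100] limit_sell(price=100, qty=5): fills=none; bids=[#3:8@97] asks=[#4:10@98 #100:5@100]
After op 8 [order #101] limit_buy(price=105, qty=5): fills=#101x#4:5@98; bids=[#3:8@97] asks=[#4:5@98 #100:5@100]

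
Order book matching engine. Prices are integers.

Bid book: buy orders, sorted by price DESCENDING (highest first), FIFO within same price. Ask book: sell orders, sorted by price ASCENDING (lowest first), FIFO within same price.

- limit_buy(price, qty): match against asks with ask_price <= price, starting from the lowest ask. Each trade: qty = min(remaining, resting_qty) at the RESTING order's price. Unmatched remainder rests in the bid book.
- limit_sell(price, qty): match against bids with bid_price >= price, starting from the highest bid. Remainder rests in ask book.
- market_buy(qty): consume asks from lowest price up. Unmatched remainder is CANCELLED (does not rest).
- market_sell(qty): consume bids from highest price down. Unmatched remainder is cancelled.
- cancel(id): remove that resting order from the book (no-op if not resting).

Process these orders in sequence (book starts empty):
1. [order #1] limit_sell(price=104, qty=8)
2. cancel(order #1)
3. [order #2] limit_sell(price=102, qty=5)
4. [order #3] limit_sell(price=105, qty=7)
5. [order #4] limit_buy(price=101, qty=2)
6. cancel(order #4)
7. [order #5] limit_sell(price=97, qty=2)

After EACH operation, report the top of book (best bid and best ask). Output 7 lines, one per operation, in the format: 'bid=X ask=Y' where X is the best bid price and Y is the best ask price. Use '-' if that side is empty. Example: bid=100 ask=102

After op 1 [order #1] limit_sell(price=104, qty=8): fills=none; bids=[-] asks=[#1:8@104]
After op 2 cancel(order #1): fills=none; bids=[-] asks=[-]
After op 3 [order #2] limit_sell(price=102, qty=5): fills=none; bids=[-] asks=[#2:5@102]
After op 4 [order #3] limit_sell(price=105, qty=7): fills=none; bids=[-] asks=[#2:5@102 #3:7@105]
After op 5 [order #4] limit_buy(price=101, qty=2): fills=none; bids=[#4:2@101] asks=[#2:5@102 #3:7@105]
After op 6 cancel(order #4): fills=none; bids=[-] asks=[#2:5@102 #3:7@105]
After op 7 [order #5] limit_sell(price=97, qty=2): fills=none; bids=[-] asks=[#5:2@97 #2:5@102 #3:7@105]

Answer: bid=- ask=104
bid=- ask=-
bid=- ask=102
bid=- ask=102
bid=101 ask=102
bid=- ask=102
bid=- ask=97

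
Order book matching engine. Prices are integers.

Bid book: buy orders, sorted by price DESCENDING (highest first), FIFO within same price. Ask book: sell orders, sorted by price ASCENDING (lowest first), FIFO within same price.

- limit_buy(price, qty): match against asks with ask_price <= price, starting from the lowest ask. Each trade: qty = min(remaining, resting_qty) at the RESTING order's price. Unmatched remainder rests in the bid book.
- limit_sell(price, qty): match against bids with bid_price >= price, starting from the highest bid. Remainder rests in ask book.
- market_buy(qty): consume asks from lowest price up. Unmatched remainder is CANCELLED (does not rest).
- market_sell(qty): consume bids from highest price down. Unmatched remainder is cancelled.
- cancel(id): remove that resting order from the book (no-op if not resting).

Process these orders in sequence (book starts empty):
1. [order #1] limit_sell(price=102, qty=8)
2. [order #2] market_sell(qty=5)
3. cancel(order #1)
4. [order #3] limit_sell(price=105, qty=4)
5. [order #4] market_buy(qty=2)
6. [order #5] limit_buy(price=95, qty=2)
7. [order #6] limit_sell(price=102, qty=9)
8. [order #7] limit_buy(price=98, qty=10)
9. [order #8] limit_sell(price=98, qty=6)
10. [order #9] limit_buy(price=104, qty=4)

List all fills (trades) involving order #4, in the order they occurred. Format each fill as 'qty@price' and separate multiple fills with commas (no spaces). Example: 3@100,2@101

After op 1 [order #1] limit_sell(price=102, qty=8): fills=none; bids=[-] asks=[#1:8@102]
After op 2 [order #2] market_sell(qty=5): fills=none; bids=[-] asks=[#1:8@102]
After op 3 cancel(order #1): fills=none; bids=[-] asks=[-]
After op 4 [order #3] limit_sell(price=105, qty=4): fills=none; bids=[-] asks=[#3:4@105]
After op 5 [order #4] market_buy(qty=2): fills=#4x#3:2@105; bids=[-] asks=[#3:2@105]
After op 6 [order #5] limit_buy(price=95, qty=2): fills=none; bids=[#5:2@95] asks=[#3:2@105]
After op 7 [order #6] limit_sell(price=102, qty=9): fills=none; bids=[#5:2@95] asks=[#6:9@102 #3:2@105]
After op 8 [order #7] limit_buy(price=98, qty=10): fills=none; bids=[#7:10@98 #5:2@95] asks=[#6:9@102 #3:2@105]
After op 9 [order #8] limit_sell(price=98, qty=6): fills=#7x#8:6@98; bids=[#7:4@98 #5:2@95] asks=[#6:9@102 #3:2@105]
After op 10 [order #9] limit_buy(price=104, qty=4): fills=#9x#6:4@102; bids=[#7:4@98 #5:2@95] asks=[#6:5@102 #3:2@105]

Answer: 2@105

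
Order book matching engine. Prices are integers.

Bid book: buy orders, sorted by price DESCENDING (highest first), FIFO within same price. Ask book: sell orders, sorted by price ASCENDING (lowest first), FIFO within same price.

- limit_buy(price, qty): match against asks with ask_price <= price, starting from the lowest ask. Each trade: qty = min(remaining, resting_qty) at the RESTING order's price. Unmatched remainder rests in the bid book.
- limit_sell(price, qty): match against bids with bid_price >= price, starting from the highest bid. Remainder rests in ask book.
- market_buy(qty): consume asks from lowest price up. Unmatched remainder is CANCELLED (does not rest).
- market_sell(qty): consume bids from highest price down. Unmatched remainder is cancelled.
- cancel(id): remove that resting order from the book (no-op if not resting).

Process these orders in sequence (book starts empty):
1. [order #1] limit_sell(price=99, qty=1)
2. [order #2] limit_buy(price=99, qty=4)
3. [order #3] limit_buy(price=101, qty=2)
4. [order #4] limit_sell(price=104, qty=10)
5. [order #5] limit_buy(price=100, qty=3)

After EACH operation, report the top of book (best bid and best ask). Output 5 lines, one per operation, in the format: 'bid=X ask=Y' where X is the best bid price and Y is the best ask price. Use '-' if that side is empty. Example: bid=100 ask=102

After op 1 [order #1] limit_sell(price=99, qty=1): fills=none; bids=[-] asks=[#1:1@99]
After op 2 [order #2] limit_buy(price=99, qty=4): fills=#2x#1:1@99; bids=[#2:3@99] asks=[-]
After op 3 [order #3] limit_buy(price=101, qty=2): fills=none; bids=[#3:2@101 #2:3@99] asks=[-]
After op 4 [order #4] limit_sell(price=104, qty=10): fills=none; bids=[#3:2@101 #2:3@99] asks=[#4:10@104]
After op 5 [order #5] limit_buy(price=100, qty=3): fills=none; bids=[#3:2@101 #5:3@100 #2:3@99] asks=[#4:10@104]

Answer: bid=- ask=99
bid=99 ask=-
bid=101 ask=-
bid=101 ask=104
bid=101 ask=104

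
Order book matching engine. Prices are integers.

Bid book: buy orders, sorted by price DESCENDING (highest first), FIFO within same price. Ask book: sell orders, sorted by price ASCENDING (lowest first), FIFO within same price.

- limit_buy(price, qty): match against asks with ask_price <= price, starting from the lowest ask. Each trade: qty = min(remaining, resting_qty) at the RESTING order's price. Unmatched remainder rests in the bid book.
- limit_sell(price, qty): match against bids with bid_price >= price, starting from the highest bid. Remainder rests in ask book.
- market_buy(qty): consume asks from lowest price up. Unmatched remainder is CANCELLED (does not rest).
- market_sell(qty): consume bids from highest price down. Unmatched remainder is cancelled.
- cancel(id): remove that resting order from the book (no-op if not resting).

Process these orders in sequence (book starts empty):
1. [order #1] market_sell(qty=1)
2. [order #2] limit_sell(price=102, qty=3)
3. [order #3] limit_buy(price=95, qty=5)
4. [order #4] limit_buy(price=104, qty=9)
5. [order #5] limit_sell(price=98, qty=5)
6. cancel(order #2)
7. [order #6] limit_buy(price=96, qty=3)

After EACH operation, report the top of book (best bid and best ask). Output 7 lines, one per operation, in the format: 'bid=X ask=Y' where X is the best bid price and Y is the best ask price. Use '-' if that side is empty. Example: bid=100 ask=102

After op 1 [order #1] market_sell(qty=1): fills=none; bids=[-] asks=[-]
After op 2 [order #2] limit_sell(price=102, qty=3): fills=none; bids=[-] asks=[#2:3@102]
After op 3 [order #3] limit_buy(price=95, qty=5): fills=none; bids=[#3:5@95] asks=[#2:3@102]
After op 4 [order #4] limit_buy(price=104, qty=9): fills=#4x#2:3@102; bids=[#4:6@104 #3:5@95] asks=[-]
After op 5 [order #5] limit_sell(price=98, qty=5): fills=#4x#5:5@104; bids=[#4:1@104 #3:5@95] asks=[-]
After op 6 cancel(order #2): fills=none; bids=[#4:1@104 #3:5@95] asks=[-]
After op 7 [order #6] limit_buy(price=96, qty=3): fills=none; bids=[#4:1@104 #6:3@96 #3:5@95] asks=[-]

Answer: bid=- ask=-
bid=- ask=102
bid=95 ask=102
bid=104 ask=-
bid=104 ask=-
bid=104 ask=-
bid=104 ask=-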